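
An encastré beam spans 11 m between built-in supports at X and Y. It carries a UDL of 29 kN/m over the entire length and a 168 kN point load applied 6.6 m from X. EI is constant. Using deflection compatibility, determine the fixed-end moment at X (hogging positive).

M_X = 469.8 kN·m

Release both end moments; the primary structure is a simply-supported span XY with redundants M_X and M_Y.
End rotations of the released simple span under the applied load (×1/EI):
  at X: UDL 29: wL³/(24EI) = 1608/EI
  at Y: UDL 29: wL³/(24EI) = 1608/EI
  at X: point load 168 at a = 6.6: Pab(L + b)/(6LEI) = 1138/EI
  at Y: point load 168 at a = 6.6: Pab(L + a)/(6LEI) = 1301/EI
  θ_X0 = 2747/EI,  θ_Y0 = 2909/EI
Flexibility coefficients: a unit moment at one end gives L/(3EI) there and L/(6EI) at the far end, so f₁₁ = f₂₂ = 3.667/EI and f₁₂ = f₂₁ = 1.833/EI.
Compatibility — zero rotation at each built-in end:
  3.667 M_X + 1.833 M_Y = 2747
  1.833 M_X + 3.667 M_Y = 2909
Solving the pair gives M_X = 469.8 kN·m and M_Y = 558.5 kN·m (hogging).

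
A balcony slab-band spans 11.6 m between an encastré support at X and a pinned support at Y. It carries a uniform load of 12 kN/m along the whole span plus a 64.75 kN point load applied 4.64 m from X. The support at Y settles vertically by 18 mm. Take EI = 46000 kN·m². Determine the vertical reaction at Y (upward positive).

R_Y = 64.08 kN

Release the roller at Y. Primary structure: cantilever fixed at X.
Downward deflection at the released point Y due to the loads:
  UDL 12: wL⁴/(8EI) = 27160/EI
  point load 64.75 at a = 4.64: Pa²(3L − a)/(6EI) = 7007/EI
  δ_0 = 34167/EI
Tip deflection under a unit load at Y: L³/(3EI) = 520.3/EI.
With EI = 46000 kN·m²: δ_0 = 0.74276 m and δ_{YY} = 0.011311 m/kN.
Compatibility — the beam at Y must follow the support down by 0.018 m: δ_0 − R_Y·δ_{YY} = 0.018, so R_Y = (0.74276 − 0.018)/0.011311 = 64.08 kN.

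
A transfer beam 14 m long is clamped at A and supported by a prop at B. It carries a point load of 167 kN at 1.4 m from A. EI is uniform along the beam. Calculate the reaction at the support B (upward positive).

R_B = 2.421 kN

Take the reaction at B as the redundant and release it; the primary structure is a cantilever fixed at A.
Deflection at B on the released cantilever, summing each load's contribution:
  point load 167 at a = 1.4: Pa²(3L − a)/(6EI) = 2215/EI
Flexibility coefficient — unit upward force at B: δ_{BB} = L³/(3EI) = 914.7/EI.
Compatibility at B: δ_0 − R_B·δ_{BB} = 0, so R_B = 2215/914.7 = 2.421 kN.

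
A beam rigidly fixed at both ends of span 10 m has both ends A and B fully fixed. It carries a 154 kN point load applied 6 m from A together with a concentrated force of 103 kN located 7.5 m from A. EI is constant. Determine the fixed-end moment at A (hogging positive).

M_A = 196.1 kN·m

Take the two fixed-end moments M_A, M_B as redundants; the released structure is the simple span AB.
On the primary (simply-supported) span, the end slopes from the loading are:
  at A: point load 154 at a = 6: Pab(L + b)/(6LEI) = 862.4/EI
  at B: point load 154 at a = 6: Pab(L + a)/(6LEI) = 985.6/EI
  at A: point load 103 at a = 7.5: Pab(L + b)/(6LEI) = 402.3/EI
  at B: point load 103 at a = 7.5: Pab(L + a)/(6LEI) = 563.3/EI
  θ_A0 = 1265/EI,  θ_B0 = 1549/EI
Flexibility coefficients: a unit moment at one end gives L/(3EI) there and L/(6EI) at the far end, so f₁₁ = f₂₂ = 3.333/EI and f₁₂ = f₂₁ = 1.667/EI.
Compatibility — zero rotation at each built-in end:
  3.333 M_A + 1.667 M_B = 1265
  1.667 M_A + 3.333 M_B = 1549
Solving the pair gives M_A = 196.1 kN·m and M_B = 366.6 kN·m (hogging).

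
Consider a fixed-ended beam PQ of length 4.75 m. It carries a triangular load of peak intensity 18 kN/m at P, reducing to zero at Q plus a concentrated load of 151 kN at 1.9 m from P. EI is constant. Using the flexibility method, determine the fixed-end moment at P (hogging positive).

M_P = 123.6 kN·m

Release both end moments; the primary structure is a simply-supported span PQ with redundants M_P and M_Q.
End rotations of the released simple span under the applied load (×1/EI):
  at P: triangular load, peak 18: w₀L³/(45EI) = 42.87/EI
  at Q: triangular load, peak 18: 7w₀L³/(360EI) = 37.51/EI
  at P: point load 151 at a = 1.9: Pab(L + b)/(6LEI) = 218/EI
  at Q: point load 151 at a = 1.9: Pab(L + a)/(6LEI) = 190.8/EI
  θ_P0 = 260.9/EI,  θ_Q0 = 228.3/EI
Flexibility coefficients: a unit moment at one end gives L/(3EI) there and L/(6EI) at the far end, so f₁₁ = f₂₂ = 1.583/EI and f₁₂ = f₂₁ = 0.7917/EI.
Compatibility — zero rotation at each built-in end:
  1.583 M_P + 0.7917 M_Q = 260.9
  0.7917 M_P + 1.583 M_Q = 228.3
Solving the pair gives M_P = 123.6 kN·m and M_Q = 82.39 kN·m (hogging).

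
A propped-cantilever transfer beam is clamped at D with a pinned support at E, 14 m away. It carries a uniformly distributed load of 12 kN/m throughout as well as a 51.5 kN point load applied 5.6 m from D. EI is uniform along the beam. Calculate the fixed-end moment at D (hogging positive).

Take the reaction at E as the redundant and release it; the primary structure is a cantilever fixed at D.
Downward deflection at the released point E due to the loads:
  UDL 12: wL⁴/(8EI) = 57624/EI
  point load 51.5 at a = 5.6: Pa²(3L − a)/(6EI) = 9798/EI
  δ_0 = 67422/EI
Flexibility coefficient — unit upward force at E: δ_{EE} = L³/(3EI) = 914.7/EI.
Compatibility at E: δ_0 − R_E·δ_{EE} = 0, so R_E = 67422/914.7 = 73.71 kN.
Moment equilibrium about D: M_D = Σ(load moments about D) − R_E·L = 1464 − 73.71×14 = 432.4 kN·m.

M_D = 432.4 kN·m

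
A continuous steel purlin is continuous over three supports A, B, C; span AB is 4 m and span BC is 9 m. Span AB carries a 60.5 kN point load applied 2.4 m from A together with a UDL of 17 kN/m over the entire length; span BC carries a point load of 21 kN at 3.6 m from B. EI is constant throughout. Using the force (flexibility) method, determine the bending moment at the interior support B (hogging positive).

Release continuity at B by inserting a hinge; the redundant is the internal moment M_B. The primary structure is two simply-supported spans AB and BC.
Discontinuity in slope at B on the released structure — sum the simple-span end rotations:
  span AB: point load 60.5 at a = 2.4: Pab(L + a)/(6LEI) = 61.95/EI
  span AB: UDL 17: wL³/(24EI) = 45.33/EI
  span BC: point load 21 at a = 3.6: Pab(L + b)/(6LEI) = 108.9/EI
  relative rotation θ_0 = (107.3 + 108.9)/EI = 216.1/EI
A unit hogging moment at B produces rotation L₁/(3EI) + L₂/(3EI) = 4.333/EI.
Slope continuity at B: θ_0 = M_B·4.333/EI, so M_B = 216.1/4.333 = 49.88 kN·m (hogging).

M_B = 49.88 kN·m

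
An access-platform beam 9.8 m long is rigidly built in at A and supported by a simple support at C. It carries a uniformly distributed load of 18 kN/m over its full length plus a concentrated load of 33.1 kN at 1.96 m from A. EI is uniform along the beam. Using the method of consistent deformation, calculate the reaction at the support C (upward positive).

R_C = 68 kN

Take the reaction at C as the redundant and release it; the primary structure is a cantilever fixed at A.
Free-end deflection of the primary structure under the applied loading (downward +):
  UDL 18: wL⁴/(8EI) = 20753/EI
  point load 33.1 at a = 1.96: Pa²(3L − a)/(6EI) = 581.5/EI
  δ_0 = 21335/EI
Tip deflection under a unit load at C: L³/(3EI) = 313.7/EI.
Compatibility at C: δ_0 − R_C·δ_{CC} = 0, so R_C = 21335/313.7 = 68 kN.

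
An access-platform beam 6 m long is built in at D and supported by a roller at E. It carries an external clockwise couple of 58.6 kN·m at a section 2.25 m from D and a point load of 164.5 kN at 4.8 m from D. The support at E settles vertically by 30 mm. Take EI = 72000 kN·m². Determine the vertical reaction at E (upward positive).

R_E = 94.74 kN

Remove the prop at E; the released (primary) structure is a cantilever built in at D.
Primary-structure tip deflection at E by superposition:
  clockwise couple 58.6 at a = 2.25: M₀a(2L − a)/(2EI) = 642.8/EI
  point load 164.5 at a = 4.8: Pa²(3L − a)/(6EI) = 8338/EI
  δ_0 = 8981/EI
Flexibility coefficient — unit upward force at E: δ_{EE} = L³/(3EI) = 72/EI.
With EI = 72000 kN·m²: δ_0 = 0.12474 m and δ_{EE} = 0.001 m/kN.
Compatibility — the beam at E must follow the support down by 0.03 m: δ_0 − R_E·δ_{EE} = 0.03, so R_E = (0.12474 − 0.03)/0.001 = 94.74 kN.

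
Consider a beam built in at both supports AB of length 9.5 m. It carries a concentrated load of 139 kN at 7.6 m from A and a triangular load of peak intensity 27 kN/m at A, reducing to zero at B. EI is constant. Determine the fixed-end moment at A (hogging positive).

M_A = 164.1 kN·m

Take the two fixed-end moments M_A, M_B as redundants; the released structure is the simple span AB.
Simple-span end rotations at A and B under the given loads:
  at A: point load 139 at a = 7.6: Pab(L + b)/(6LEI) = 401.4/EI
  at B: point load 139 at a = 7.6: Pab(L + a)/(6LEI) = 602.1/EI
  at A: triangular load, peak 27: w₀L³/(45EI) = 514.4/EI
  at B: triangular load, peak 27: 7w₀L³/(360EI) = 450.1/EI
  θ_A0 = 915.9/EI,  θ_B0 = 1052/EI
Flexibility coefficients: a unit moment at one end gives L/(3EI) there and L/(6EI) at the far end, so f₁₁ = f₂₂ = 3.167/EI and f₁₂ = f₂₁ = 1.583/EI.
Compatibility — zero rotation at each built-in end:
  3.167 M_A + 1.583 M_B = 915.9
  1.583 M_A + 3.167 M_B = 1052
Solving the pair gives M_A = 164.1 kN·m and M_B = 250.2 kN·m (hogging).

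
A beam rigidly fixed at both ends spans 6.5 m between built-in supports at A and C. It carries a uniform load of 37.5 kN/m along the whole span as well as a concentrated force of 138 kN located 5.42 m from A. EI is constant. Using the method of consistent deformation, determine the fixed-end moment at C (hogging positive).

M_C = 235.7 kN·m

Take the two fixed-end moments M_A, M_C as redundants; the released structure is the simple span AC.
End rotations of the released simple span under the applied load (×1/EI):
  at A: UDL 37.5: wL³/(24EI) = 429.1/EI
  at C: UDL 37.5: wL³/(24EI) = 429.1/EI
  at A: point load 138 at a = 5.42: Pab(L + b)/(6LEI) = 157/EI
  at C: point load 138 at a = 5.42: Pab(L + a)/(6LEI) = 246.9/EI
  θ_A0 = 586.1/EI,  θ_C0 = 676/EI
Flexibility coefficients: a unit moment at one end gives L/(3EI) there and L/(6EI) at the far end, so f₁₁ = f₂₂ = 2.167/EI and f₁₂ = f₂₁ = 1.083/EI.
Compatibility — zero rotation at each built-in end:
  2.167 M_A + 1.083 M_C = 586.1
  1.083 M_A + 2.167 M_C = 676
Solving the pair gives M_A = 152.7 kN·m and M_C = 235.7 kN·m (hogging).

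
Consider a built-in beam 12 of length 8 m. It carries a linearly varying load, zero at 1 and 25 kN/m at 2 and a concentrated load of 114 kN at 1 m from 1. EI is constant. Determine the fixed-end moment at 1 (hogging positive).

Release both end moments; the primary structure is a simply-supported span 12 with redundants M_1 and M_2.
End rotations of the released simple span under the applied load (×1/EI):
  at 1: triangular load, peak 25: 7w₀L³/(360EI) = 248.9/EI
  at 2: triangular load, peak 25: w₀L³/(45EI) = 284.4/EI
  at 1: point load 114 at a = 1: Pab(L + b)/(6LEI) = 249.4/EI
  at 2: point load 114 at a = 1: Pab(L + a)/(6LEI) = 149.6/EI
  θ_10 = 498.3/EI,  θ_20 = 434.1/EI
Flexibility coefficients: a unit moment at one end gives L/(3EI) there and L/(6EI) at the far end, so f₁₁ = f₂₂ = 2.667/EI and f₁₂ = f₂₁ = 1.333/EI.
Compatibility — zero rotation at each built-in end:
  2.667 M_1 + 1.333 M_2 = 498.3
  1.333 M_1 + 2.667 M_2 = 434.1
Solving the pair gives M_1 = 140.6 kN·m and M_2 = 92.47 kN·m (hogging).

M_1 = 140.6 kN·m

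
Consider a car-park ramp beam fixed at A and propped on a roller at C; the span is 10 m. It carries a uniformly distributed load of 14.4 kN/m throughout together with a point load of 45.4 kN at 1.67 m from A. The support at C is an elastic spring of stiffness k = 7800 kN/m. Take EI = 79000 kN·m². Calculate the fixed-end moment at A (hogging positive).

M_A = 254.3 kN·m

Take the reaction at C as the redundant and release it; the primary structure is a cantilever fixed at A.
Deflection at C on the released cantilever, summing each load's contribution:
  UDL 14.4: wL⁴/(8EI) = 18000/EI
  point load 45.4 at a = 1.67: Pa²(3L − a)/(6EI) = 597.8/EI
  δ_0 = 18598/EI
Tip deflection under a unit load at C: L³/(3EI) = 333.3/EI.
With EI = 79000 kN·m²: δ_0 = 0.23542 m and δ_{CC} = 0.004219 m/kN.
Compatibility — the spring shortens by R_C/k under the reaction it provides: δ_0 − R_C·δ_{CC} = R_C/k. With 1/k = 0.000128 m/kN, R_C = δ_0 / (δ_{CC} + 1/k) = 0.23542 / (0.004219 + 0.000128) = 54.15 kN.
Moment equilibrium about A: M_A = Σ(load moments about A) − R_C·L = 795.8 − 54.15×10 = 254.3 kN·m.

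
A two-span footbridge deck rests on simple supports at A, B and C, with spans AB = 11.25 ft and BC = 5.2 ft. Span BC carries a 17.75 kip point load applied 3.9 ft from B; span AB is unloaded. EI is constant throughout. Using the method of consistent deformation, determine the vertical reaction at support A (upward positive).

Release continuity at B by inserting a hinge; the redundant is the internal moment M_B. The primary structure is two simply-supported spans AB and BC.
Discontinuity in slope at B on the released structure — sum the simple-span end rotations:
  span BC: point load 17.75 at a = 3.9: Pab(L + b)/(6LEI) = 18.75/EI
  relative rotation θ_0 = (0 + 18.75)/EI = 18.75/EI
A unit hogging moment at B produces rotation L₁/(3EI) + L₂/(3EI) = 5.483/EI.
Slope continuity at B: θ_0 = M_B·5.483/EI, so M_B = 18.75/5.483 = 3.419 kip·ft (hogging).
Span AB, ΣM about A with M_B applied at B: R_B^{AB}·11.25 = 0 + 3.419, so R_B^{AB} = 0.3039 kip and R_A = 0 − 0.3039 = -0.3039 kip.

R_A = -0.3039 kip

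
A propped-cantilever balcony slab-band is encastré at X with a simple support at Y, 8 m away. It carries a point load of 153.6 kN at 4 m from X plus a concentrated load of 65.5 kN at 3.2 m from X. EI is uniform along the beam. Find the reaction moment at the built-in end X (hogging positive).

M_X = 331 kN·m

Choose R_Y as the redundant. The primary structure is the cantilever fixed at X.
Free-end deflection of the primary structure under the applied loading (downward +):
  point load 153.6 at a = 4: Pa²(3L − a)/(6EI) = 8192/EI
  point load 65.5 at a = 3.2: Pa²(3L − a)/(6EI) = 2325/EI
  δ_0 = 10517/EI
Flexibility coefficient — unit upward force at Y: δ_{YY} = L³/(3EI) = 170.7/EI.
The prop prevents deflection at Y: R_Y = δ_0/δ_{YY} = 10517/170.7 = 61.62 kN.
Moment equilibrium about X: M_X = Σ(load moments about X) − R_Y·L = 824 − 61.62×8 = 331 kN·m.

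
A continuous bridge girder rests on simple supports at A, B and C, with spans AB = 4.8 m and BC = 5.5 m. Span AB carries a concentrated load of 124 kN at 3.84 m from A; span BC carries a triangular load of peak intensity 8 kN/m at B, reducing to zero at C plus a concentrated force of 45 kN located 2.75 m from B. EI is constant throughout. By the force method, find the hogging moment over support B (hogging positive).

Insert a hinge at B; M_B is the redundant, and each span becomes simply supported.
Rotations at B on the released spans (each span's end-slope, ×1/EI):
  span AB: point load 124 at a = 3.84: Pab(L + a)/(6LEI) = 137.1/EI
  span BC: triangular load, peak 8: w₀L³/(45EI) = 29.58/EI
  span BC: point load 45 at a = 2.75: Pab(L + b)/(6LEI) = 85.08/EI
  relative rotation θ_0 = (137.1 + 114.7)/EI = 251.8/EI
A unit hogging moment at B produces rotation L₁/(3EI) + L₂/(3EI) = 3.433/EI.
Slope continuity at B: θ_0 = M_B·3.433/EI, so M_B = 251.8/3.433 = 73.34 kN·m (hogging).

M_B = 73.34 kN·m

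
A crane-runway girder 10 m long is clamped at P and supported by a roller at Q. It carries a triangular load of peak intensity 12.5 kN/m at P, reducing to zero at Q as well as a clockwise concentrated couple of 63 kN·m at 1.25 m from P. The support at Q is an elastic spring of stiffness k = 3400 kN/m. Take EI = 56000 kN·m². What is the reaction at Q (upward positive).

Remove the prop at Q; the released (primary) structure is a cantilever built in at P.
Deflection at Q on the released cantilever, summing each load's contribution:
  triangular load, peak 12.5 at the fixed end: w₀L⁴/(30EI) = 4167/EI
  clockwise couple 63 at a = 1.25: M₀a(2L − a)/(2EI) = 738.3/EI
  δ_0 = 4905/EI
Tip deflection under a unit load at Q: L³/(3EI) = 333.3/EI.
With EI = 56000 kN·m²: δ_0 = 0.087588 m and δ_{QQ} = 0.005952 m/kN.
Compatibility — the spring shortens by R_Q/k under the reaction it provides: δ_0 − R_Q·δ_{QQ} = R_Q/k. With 1/k = 0.000294 m/kN, R_Q = δ_0 / (δ_{QQ} + 1/k) = 0.087588 / (0.005952 + 0.000294) = 14.02 kN.

R_Q = 14.02 kN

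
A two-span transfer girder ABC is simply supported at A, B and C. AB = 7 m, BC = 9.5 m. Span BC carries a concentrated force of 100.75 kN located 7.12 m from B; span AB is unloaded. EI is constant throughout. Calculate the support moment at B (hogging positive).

Take M_B as the redundant. Released structure: two simple spans AB and BC with a hinge at B.
Rotations at B on the released spans (each span's end-slope, ×1/EI):
  span BC: point load 100.75 at a = 7.12: Pab(L + b)/(6LEI) = 355.8/EI
  relative rotation θ_0 = (0 + 355.8)/EI = 355.8/EI
A unit hogging moment at B produces rotation L₁/(3EI) + L₂/(3EI) = 5.5/EI.
Compatibility: M_B·(L₁+L₂)/(3EI) = θ_0, giving M_B = 64.7 kN·m (hogging).

M_B = 64.7 kN·m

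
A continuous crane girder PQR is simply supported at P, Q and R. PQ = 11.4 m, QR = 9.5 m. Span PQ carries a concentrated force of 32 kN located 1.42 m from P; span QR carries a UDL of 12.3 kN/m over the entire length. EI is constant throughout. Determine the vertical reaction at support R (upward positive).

R_R = 50.5 kN

Release continuity at Q by inserting a hinge; the redundant is the internal moment M_Q. The primary structure is two simply-supported spans PQ and QR.
Rotations at Q on the released spans (each span's end-slope, ×1/EI):
  span PQ: point load 32 at a = 1.42: Pab(L + a)/(6LEI) = 85/EI
  span QR: UDL 12.3: wL³/(24EI) = 439.4/EI
  relative rotation θ_0 = (85 + 439.4)/EI = 524.4/EI
A unit hogging moment at Q produces rotation L₁/(3EI) + L₂/(3EI) = 6.967/EI.
Slope continuity at Q: θ_0 = M_Q·6.967/EI, so M_Q = 524.4/6.967 = 75.27 kN·m (hogging).
Span QR, ΣM about R: R_Q^{QR}·9.5 = 555 + 75.27, so R_Q^{QR} = 66.35 kN and R_R = 116.8 − 66.35 = 50.5 kN.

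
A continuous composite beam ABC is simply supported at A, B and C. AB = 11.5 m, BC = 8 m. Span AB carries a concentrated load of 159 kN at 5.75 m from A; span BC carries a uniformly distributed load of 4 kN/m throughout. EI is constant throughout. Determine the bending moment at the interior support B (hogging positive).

Release continuity at B by inserting a hinge; the redundant is the internal moment M_B. The primary structure is two simply-supported spans AB and BC.
End slopes at the hinge B, treating each span as simply supported:
  span AB: point load 159 at a = 5.75: Pab(L + a)/(6LEI) = 1314/EI
  span BC: UDL 4: wL³/(24EI) = 85.33/EI
  relative rotation θ_0 = (1314 + 85.33)/EI = 1400/EI
A unit hogging moment at B produces rotation L₁/(3EI) + L₂/(3EI) = 6.5/EI.
Compatibility: M_B·(L₁+L₂)/(3EI) = θ_0, giving M_B = 215.3 kN·m (hogging).

M_B = 215.3 kN·m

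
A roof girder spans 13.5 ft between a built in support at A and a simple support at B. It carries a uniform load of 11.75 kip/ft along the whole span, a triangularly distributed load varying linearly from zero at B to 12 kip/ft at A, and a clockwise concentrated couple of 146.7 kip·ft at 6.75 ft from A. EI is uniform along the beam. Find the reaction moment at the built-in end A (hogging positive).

Choose R_B as the redundant. The primary structure is the cantilever fixed at A.
Deflection at B on the released cantilever, summing each load's contribution:
  UDL 11.75: wL⁴/(8EI) = 48785/EI
  triangular load, peak 12 at the fixed end: w₀L⁴/(30EI) = 13286/EI
  clockwise couple 146.7 at a = 6.75: M₀a(2L − a)/(2EI) = 10026/EI
  δ_0 = 72097/EI
Tip deflection under a unit load at B: L³/(3EI) = 820.1/EI.
The prop prevents deflection at B: R_B = δ_0/δ_{BB} = 72097/820.1 = 87.91 kip.
Moment equilibrium about A: M_A = Σ(load moments about A) − R_B·L = 1582 − 87.91×13.5 = 395.1 kip·ft.

M_A = 395.1 kip·ft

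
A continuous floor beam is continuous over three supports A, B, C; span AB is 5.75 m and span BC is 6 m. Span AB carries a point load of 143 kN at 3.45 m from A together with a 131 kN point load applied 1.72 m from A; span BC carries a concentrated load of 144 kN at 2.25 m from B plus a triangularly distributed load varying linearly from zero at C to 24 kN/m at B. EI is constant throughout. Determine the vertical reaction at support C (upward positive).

R_C = 37.85 kN

Insert a hinge at B; M_B is the redundant, and each span becomes simply supported.
Discontinuity in slope at B on the released structure — sum the simple-span end rotations:
  span AB: point load 143 at a = 3.45: Pab(L + a)/(6LEI) = 302.6/EI
  span AB: point load 131 at a = 1.72: Pab(L + a)/(6LEI) = 196.6/EI
  span BC: point load 144 at a = 2.25: Pab(L + b)/(6LEI) = 329.1/EI
  span BC: triangular load, peak 24: w₀L³/(45EI) = 115.2/EI
  relative rotation θ_0 = (499.2 + 444.3)/EI = 943.5/EI
A unit hogging moment at B produces rotation L₁/(3EI) + L₂/(3EI) = 3.917/EI.
Slope continuity at B: θ_0 = M_B·3.917/EI, so M_B = 943.5/3.917 = 240.9 kN·m (hogging).
Span BC, ΣM about C: R_B^{BC}·6 = 828 + 240.9, so R_B^{BC} = 178.1 kN and R_C = 216 − 178.1 = 37.85 kN.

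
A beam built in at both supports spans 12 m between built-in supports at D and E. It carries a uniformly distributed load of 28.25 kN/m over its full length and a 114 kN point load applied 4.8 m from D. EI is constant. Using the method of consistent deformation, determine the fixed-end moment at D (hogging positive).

Release both end moments; the primary structure is a simply-supported span DE with redundants M_D and M_E.
Simple-span end rotations at D and E under the given loads:
  at D: UDL 28.25: wL³/(24EI) = 2034/EI
  at E: UDL 28.25: wL³/(24EI) = 2034/EI
  at D: point load 114 at a = 4.8: Pab(L + b)/(6LEI) = 1051/EI
  at E: point load 114 at a = 4.8: Pab(L + a)/(6LEI) = 919.3/EI
  θ_D0 = 3085/EI,  θ_E0 = 2953/EI
Flexibility coefficients: a unit moment at one end gives L/(3EI) there and L/(6EI) at the far end, so f₁₁ = f₂₂ = 4/EI and f₁₂ = f₂₁ = 2/EI.
Compatibility — zero rotation at each built-in end:
  4 M_D + 2 M_E = 3085
  2 M_D + 4 M_E = 2953
Solving the pair gives M_D = 536 kN·m and M_E = 470.3 kN·m (hogging).

M_D = 536 kN·m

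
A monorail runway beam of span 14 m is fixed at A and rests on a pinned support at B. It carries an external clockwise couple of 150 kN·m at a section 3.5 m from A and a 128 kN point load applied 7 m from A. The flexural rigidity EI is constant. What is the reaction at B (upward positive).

R_B = 47.03 kN

Release the roller at B. Primary structure: cantilever fixed at A.
Downward deflection at the released point B due to the loads:
  clockwise couple 150 at a = 3.5: M₀a(2L − a)/(2EI) = 6431/EI
  point load 128 at a = 7: Pa²(3L − a)/(6EI) = 36587/EI
  δ_0 = 43018/EI
Flexibility coefficient — unit upward force at B: δ_{BB} = L³/(3EI) = 914.7/EI.
Compatibility at B: δ_0 − R_B·δ_{BB} = 0, so R_B = 43018/914.7 = 47.03 kN.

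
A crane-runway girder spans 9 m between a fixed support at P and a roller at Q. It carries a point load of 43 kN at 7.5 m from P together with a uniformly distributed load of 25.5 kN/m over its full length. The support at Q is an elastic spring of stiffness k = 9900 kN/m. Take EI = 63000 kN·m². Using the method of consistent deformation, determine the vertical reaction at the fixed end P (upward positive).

R_P = 157.1 kN

Release the roller at Q. Primary structure: cantilever fixed at P.
Free-end deflection of the primary structure under the applied loading (downward +):
  point load 43 at a = 7.5: Pa²(3L − a)/(6EI) = 7861/EI
  UDL 25.5: wL⁴/(8EI) = 20913/EI
  δ_0 = 28774/EI
Flexibility coefficient — unit upward force at Q: δ_{QQ} = L³/(3EI) = 243/EI.
With EI = 63000 kN·m²: δ_0 = 0.45673 m and δ_{QQ} = 0.003857 m/kN.
Compatibility — the spring shortens by R_Q/k under the reaction it provides: δ_0 − R_Q·δ_{QQ} = R_Q/k. With 1/k = 0.000101 m/kN, R_Q = δ_0 / (δ_{QQ} + 1/k) = 0.45673 / (0.003857 + 0.000101) = 115.4 kN.
Vertical equilibrium: R_P = ΣP − R_Q = 272.5 − 115.4 = 157.1 kN.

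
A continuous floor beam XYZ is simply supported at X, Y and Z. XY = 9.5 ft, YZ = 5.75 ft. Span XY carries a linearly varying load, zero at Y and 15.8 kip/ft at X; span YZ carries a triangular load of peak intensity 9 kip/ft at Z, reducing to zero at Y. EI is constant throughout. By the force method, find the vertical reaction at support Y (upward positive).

Take M_Y as the redundant. Released structure: two simple spans XY and YZ with a hinge at Y.
Discontinuity in slope at Y on the released structure — sum the simple-span end rotations:
  span XY: triangular load, peak 15.8: 7w₀L³/(360EI) = 263.4/EI
  span YZ: triangular load, peak 9: 7w₀L³/(360EI) = 33.27/EI
  relative rotation θ_0 = (263.4 + 33.27)/EI = 296.7/EI
A unit hogging moment at Y produces rotation L₁/(3EI) + L₂/(3EI) = 5.083/EI.
Slope continuity at Y: θ_0 = M_Y·5.083/EI, so M_Y = 296.7/5.083 = 58.36 kip·ft (hogging).
Span XY, ΣM about X with M_Y applied at Y: R_Y^{XY}·9.5 = 237.7 + 58.36, so R_Y^{XY} = 31.16 kip and R_X = 75.05 − 31.16 = 43.89 kip.
Span YZ, ΣM about Z: R_Y^{YZ}·5.75 = 49.59 + 58.36, so R_Y^{YZ} = 18.77 kip and R_Z = 25.88 − 18.77 = 7.1 kip.
R_Y = 31.16 + 18.77 = 49.93 kip.

R_Y = 49.93 kip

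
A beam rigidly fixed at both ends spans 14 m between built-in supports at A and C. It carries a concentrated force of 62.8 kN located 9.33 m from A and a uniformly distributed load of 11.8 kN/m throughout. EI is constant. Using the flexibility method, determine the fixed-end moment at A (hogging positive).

Take the two fixed-end moments M_A, M_C as redundants; the released structure is the simple span AC.
End rotations of the released simple span under the applied load (×1/EI):
  at A: point load 62.8 at a = 9.33: Pab(L + b)/(6LEI) = 608.2/EI
  at C: point load 62.8 at a = 9.33: Pab(L + a)/(6LEI) = 760/EI
  at A: UDL 11.8: wL³/(24EI) = 1349/EI
  at C: UDL 11.8: wL³/(24EI) = 1349/EI
  θ_A0 = 1957/EI,  θ_C0 = 2109/EI
Flexibility coefficients: a unit moment at one end gives L/(3EI) there and L/(6EI) at the far end, so f₁₁ = f₂₂ = 4.667/EI and f₁₂ = f₂₁ = 2.333/EI.
Compatibility — zero rotation at each built-in end:
  4.667 M_A + 2.333 M_C = 1957
  2.333 M_A + 4.667 M_C = 2109
Solving the pair gives M_A = 257.9 kN·m and M_C = 323 kN·m (hogging).

M_A = 257.9 kN·m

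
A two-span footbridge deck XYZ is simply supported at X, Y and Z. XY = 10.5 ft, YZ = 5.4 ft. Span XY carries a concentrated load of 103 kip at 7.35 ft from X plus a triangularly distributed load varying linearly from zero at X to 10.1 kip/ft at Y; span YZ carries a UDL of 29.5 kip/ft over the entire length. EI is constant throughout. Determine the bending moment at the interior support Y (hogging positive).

M_Y = 213 kip·ft

Insert a hinge at Y; M_Y is the redundant, and each span becomes simply supported.
End slopes at the hinge Y, treating each span as simply supported:
  span XY: point load 103 at a = 7.35: Pab(L + a)/(6LEI) = 675.7/EI
  span XY: triangular load, peak 10.1: w₀L³/(45EI) = 259.8/EI
  span YZ: UDL 29.5: wL³/(24EI) = 193.5/EI
  relative rotation θ_0 = (935.5 + 193.5)/EI = 1129/EI
A unit hogging moment at Y produces rotation L₁/(3EI) + L₂/(3EI) = 5.3/EI.
Compatibility: M_Y·(L₁+L₂)/(3EI) = θ_0, giving M_Y = 213 kip·ft (hogging).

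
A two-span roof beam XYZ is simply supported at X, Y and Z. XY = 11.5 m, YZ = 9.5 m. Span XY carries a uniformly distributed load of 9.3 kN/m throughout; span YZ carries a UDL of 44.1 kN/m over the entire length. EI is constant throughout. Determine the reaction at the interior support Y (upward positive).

Release continuity at Y by inserting a hinge; the redundant is the internal moment M_Y. The primary structure is two simply-supported spans XY and YZ.
Discontinuity in slope at Y on the released structure — sum the simple-span end rotations:
  span XY: UDL 9.3: wL³/(24EI) = 589.3/EI
  span YZ: UDL 44.1: wL³/(24EI) = 1575/EI
  relative rotation θ_0 = (589.3 + 1575)/EI = 2165/EI
A unit hogging moment at Y produces rotation L₁/(3EI) + L₂/(3EI) = 7/EI.
Compatibility: M_Y·(L₁+L₂)/(3EI) = θ_0, giving M_Y = 309.3 kN·m (hogging).
Span XY, ΣM about X with M_Y applied at Y: R_Y^{XY}·11.5 = 615 + 309.3, so R_Y^{XY} = 80.37 kN and R_X = 107 − 80.37 = 26.58 kN.
Span YZ, ΣM about Z: R_Y^{YZ}·9.5 = 1990 + 309.3, so R_Y^{YZ} = 242 kN and R_Z = 418.9 − 242 = 176.9 kN.
R_Y = 80.37 + 242 = 322.4 kN.

R_Y = 322.4 kN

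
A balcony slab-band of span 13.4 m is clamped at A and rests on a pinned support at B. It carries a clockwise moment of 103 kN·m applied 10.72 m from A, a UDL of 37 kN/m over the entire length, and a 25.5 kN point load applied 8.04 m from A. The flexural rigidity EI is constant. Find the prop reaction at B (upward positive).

R_B = 208 kN

Take the reaction at B as the redundant and release it; the primary structure is a cantilever fixed at A.
Downward deflection at the released point B due to the loads:
  clockwise couple 103 at a = 10.72: M₀a(2L − a)/(2EI) = 8877/EI
  UDL 37: wL⁴/(8EI) = 149118/EI
  point load 25.5 at a = 8.04: Pa²(3L − a)/(6EI) = 8835/EI
  δ_0 = 166831/EI
Tip deflection under a unit load at B: L³/(3EI) = 802/EI.
The prop prevents deflection at B: R_B = δ_0/δ_{BB} = 166831/802 = 208 kN.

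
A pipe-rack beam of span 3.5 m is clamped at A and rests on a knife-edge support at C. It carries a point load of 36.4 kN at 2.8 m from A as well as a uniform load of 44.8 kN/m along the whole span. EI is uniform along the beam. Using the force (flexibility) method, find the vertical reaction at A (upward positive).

Remove the prop at C; the released (primary) structure is a cantilever built in at A.
Free-end deflection of the primary structure under the applied loading (downward +):
  point load 36.4 at a = 2.8: Pa²(3L − a)/(6EI) = 366.2/EI
  UDL 44.8: wL⁴/(8EI) = 840.4/EI
  δ_0 = 1207/EI
Tip deflection under a unit load at C: L³/(3EI) = 14.29/EI.
Compatibility at C: δ_0 − R_C·δ_{CC} = 0, so R_C = 1207/14.29 = 84.43 kN.
Vertical equilibrium: R_A = ΣP − R_C = 193.2 − 84.43 = 108.8 kN.

R_A = 108.8 kN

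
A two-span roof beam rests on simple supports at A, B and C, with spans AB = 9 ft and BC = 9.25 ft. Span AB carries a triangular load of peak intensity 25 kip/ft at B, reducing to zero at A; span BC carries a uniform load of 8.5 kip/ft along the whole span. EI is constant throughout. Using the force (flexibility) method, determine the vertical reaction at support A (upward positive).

R_A = 24.98 kip

Take M_B as the redundant. Released structure: two simple spans AB and BC with a hinge at B.
End slopes at the hinge B, treating each span as simply supported:
  span AB: triangular load, peak 25: w₀L³/(45EI) = 405/EI
  span BC: UDL 8.5: wL³/(24EI) = 280.3/EI
  relative rotation θ_0 = (405 + 280.3)/EI = 685.3/EI
A unit hogging moment at B produces rotation L₁/(3EI) + L₂/(3EI) = 6.083/EI.
Slope continuity at B: θ_0 = M_B·6.083/EI, so M_B = 685.3/6.083 = 112.7 kip·ft (hogging).
Span AB, ΣM about A with M_B applied at B: R_B^{AB}·9 = 675 + 112.7, so R_B^{AB} = 87.52 kip and R_A = 112.5 − 87.52 = 24.98 kip.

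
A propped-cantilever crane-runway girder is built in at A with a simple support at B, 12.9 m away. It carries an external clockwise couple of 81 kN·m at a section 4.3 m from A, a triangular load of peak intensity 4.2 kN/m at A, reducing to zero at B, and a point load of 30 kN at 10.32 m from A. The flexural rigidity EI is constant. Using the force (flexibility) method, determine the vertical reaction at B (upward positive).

R_B = 31.77 kN

Remove the prop at B; the released (primary) structure is a cantilever built in at A.
Free-end deflection of the primary structure under the applied loading (downward +):
  clockwise couple 81 at a = 4.3: M₀a(2L − a)/(2EI) = 3744/EI
  triangular load, peak 4.2 at the fixed end: w₀L⁴/(30EI) = 3877/EI
  point load 30 at a = 10.32: Pa²(3L − a)/(6EI) = 15113/EI
  δ_0 = 22734/EI
Tip deflection under a unit load at B: L³/(3EI) = 715.6/EI.
The prop prevents deflection at B: R_B = δ_0/δ_{BB} = 22734/715.6 = 31.77 kN.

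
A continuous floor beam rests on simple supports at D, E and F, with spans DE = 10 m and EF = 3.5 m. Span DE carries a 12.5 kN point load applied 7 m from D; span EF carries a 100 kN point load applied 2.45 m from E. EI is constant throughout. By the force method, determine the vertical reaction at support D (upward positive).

R_D = 0.8586 kN

Take M_E as the redundant. Released structure: two simple spans DE and EF with a hinge at E.
Discontinuity in slope at E on the released structure — sum the simple-span end rotations:
  span DE: point load 12.5 at a = 7: Pab(L + a)/(6LEI) = 74.38/EI
  span EF: point load 100 at a = 2.45: Pab(L + b)/(6LEI) = 55.74/EI
  relative rotation θ_0 = (74.38 + 55.74)/EI = 130.1/EI
A unit hogging moment at E produces rotation L₁/(3EI) + L₂/(3EI) = 4.5/EI.
Compatibility: M_E·(L₁+L₂)/(3EI) = θ_0, giving M_E = 28.91 kN·m (hogging).
Span DE, ΣM about D with M_E applied at E: R_E^{DE}·10 = 87.5 + 28.91, so R_E^{DE} = 11.64 kN and R_D = 12.5 − 11.64 = 0.8586 kN.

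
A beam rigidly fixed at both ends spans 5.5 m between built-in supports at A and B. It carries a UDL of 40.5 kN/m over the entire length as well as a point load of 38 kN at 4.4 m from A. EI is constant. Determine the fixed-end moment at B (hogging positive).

M_B = 128.8 kN·m

Release both end moments; the primary structure is a simply-supported span AB with redundants M_A and M_B.
Simple-span end rotations at A and B under the given loads:
  at A: UDL 40.5: wL³/(24EI) = 280.8/EI
  at B: UDL 40.5: wL³/(24EI) = 280.8/EI
  at A: point load 38 at a = 4.4: Pab(L + b)/(6LEI) = 36.78/EI
  at B: point load 38 at a = 4.4: Pab(L + a)/(6LEI) = 55.18/EI
  θ_A0 = 317.5/EI,  θ_B0 = 335.9/EI
Flexibility coefficients: a unit moment at one end gives L/(3EI) there and L/(6EI) at the far end, so f₁₁ = f₂₂ = 1.833/EI and f₁₂ = f₂₁ = 0.9167/EI.
Compatibility — zero rotation at each built-in end:
  1.833 M_A + 0.9167 M_B = 317.5
  0.9167 M_A + 1.833 M_B = 335.9
Solving the pair gives M_A = 108.8 kN·m and M_B = 128.8 kN·m (hogging).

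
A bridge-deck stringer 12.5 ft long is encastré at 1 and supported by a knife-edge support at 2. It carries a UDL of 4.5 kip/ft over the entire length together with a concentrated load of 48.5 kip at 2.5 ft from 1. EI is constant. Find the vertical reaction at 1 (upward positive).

R_1 = 80.94 kip

Take the reaction at 2 as the redundant and release it; the primary structure is a cantilever fixed at 1.
Primary-structure tip deflection at 2 by superposition:
  UDL 4.5: wL⁴/(8EI) = 13733/EI
  point load 48.5 at a = 2.5: Pa²(3L − a)/(6EI) = 1768/EI
  δ_0 = 15501/EI
Flexibility coefficient — unit upward force at 2: δ_{22} = L³/(3EI) = 651/EI.
Compatibility at 2: δ_0 − R_2·δ_{22} = 0, so R_2 = 15501/651 = 23.81 kip.
Vertical equilibrium: R_1 = ΣP − R_2 = 104.8 − 23.81 = 80.94 kip.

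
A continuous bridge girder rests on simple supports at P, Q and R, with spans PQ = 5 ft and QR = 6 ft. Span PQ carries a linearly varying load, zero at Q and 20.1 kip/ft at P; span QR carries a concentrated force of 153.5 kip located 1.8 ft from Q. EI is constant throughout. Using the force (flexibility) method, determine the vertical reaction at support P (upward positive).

Release continuity at Q by inserting a hinge; the redundant is the internal moment M_Q. The primary structure is two simply-supported spans PQ and QR.
Rotations at Q on the released spans (each span's end-slope, ×1/EI):
  span PQ: triangular load, peak 20.1: 7w₀L³/(360EI) = 48.85/EI
  span QR: point load 153.5 at a = 1.8: Pab(L + b)/(6LEI) = 328.8/EI
  relative rotation θ_0 = (48.85 + 328.8)/EI = 377.7/EI
A unit hogging moment at Q produces rotation L₁/(3EI) + L₂/(3EI) = 3.667/EI.
Compatibility: M_Q·(L₁+L₂)/(3EI) = θ_0, giving M_Q = 103 kip·ft (hogging).
Span PQ, ΣM about P with M_Q applied at Q: R_Q^{PQ}·5 = 83.75 + 103, so R_Q^{PQ} = 37.35 kip and R_P = 50.25 − 37.35 = 12.9 kip.

R_P = 12.9 kip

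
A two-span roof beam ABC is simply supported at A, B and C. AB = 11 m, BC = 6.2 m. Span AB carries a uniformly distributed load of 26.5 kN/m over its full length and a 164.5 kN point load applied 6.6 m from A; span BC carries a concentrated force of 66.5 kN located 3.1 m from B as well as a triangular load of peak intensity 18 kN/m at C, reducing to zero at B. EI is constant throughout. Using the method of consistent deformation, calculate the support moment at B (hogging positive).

M_B = 520.9 kN·m

Release continuity at B by inserting a hinge; the redundant is the internal moment M_B. The primary structure is two simply-supported spans AB and BC.
Rotations at B on the released spans (each span's end-slope, ×1/EI):
  span AB: UDL 26.5: wL³/(24EI) = 1470/EI
  span AB: point load 164.5 at a = 6.6: Pab(L + a)/(6LEI) = 1274/EI
  span BC: point load 66.5 at a = 3.1: Pab(L + b)/(6LEI) = 159.8/EI
  span BC: triangular load, peak 18: 7w₀L³/(360EI) = 83.41/EI
  relative rotation θ_0 = (2744 + 243.2)/EI = 2987/EI
A unit hogging moment at B produces rotation L₁/(3EI) + L₂/(3EI) = 5.733/EI.
Slope continuity at B: θ_0 = M_B·5.733/EI, so M_B = 2987/5.733 = 520.9 kN·m (hogging).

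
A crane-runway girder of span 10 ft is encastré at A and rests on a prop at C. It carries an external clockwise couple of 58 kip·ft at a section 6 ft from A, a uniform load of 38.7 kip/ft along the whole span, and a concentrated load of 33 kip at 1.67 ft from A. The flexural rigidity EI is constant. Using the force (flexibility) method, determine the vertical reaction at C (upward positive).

Release the roller at C. Primary structure: cantilever fixed at A.
Free-end deflection of the primary structure under the applied loading (downward +):
  clockwise couple 58 at a = 6: M₀a(2L − a)/(2EI) = 2436/EI
  UDL 38.7: wL⁴/(8EI) = 48375/EI
  point load 33 at a = 1.67: Pa²(3L − a)/(6EI) = 434.6/EI
  δ_0 = 51246/EI
Flexibility coefficient — unit upward force at C: δ_{CC} = L³/(3EI) = 333.3/EI.
Compatibility at C: δ_0 − R_C·δ_{CC} = 0, so R_C = 51246/333.3 = 153.7 kip.

R_C = 153.7 kip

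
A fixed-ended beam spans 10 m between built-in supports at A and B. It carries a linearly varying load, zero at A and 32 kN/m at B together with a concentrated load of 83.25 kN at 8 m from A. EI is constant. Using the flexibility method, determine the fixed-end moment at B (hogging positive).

Release both end moments; the primary structure is a simply-supported span AB with redundants M_A and M_B.
End rotations of the released simple span under the applied load (×1/EI):
  at A: triangular load, peak 32: 7w₀L³/(360EI) = 622.2/EI
  at B: triangular load, peak 32: w₀L³/(45EI) = 711.1/EI
  at A: point load 83.25 at a = 8: Pab(L + b)/(6LEI) = 266.4/EI
  at B: point load 83.25 at a = 8: Pab(L + a)/(6LEI) = 399.6/EI
  θ_A0 = 888.6/EI,  θ_B0 = 1111/EI
Flexibility coefficients: a unit moment at one end gives L/(3EI) there and L/(6EI) at the far end, so f₁₁ = f₂₂ = 3.333/EI and f₁₂ = f₂₁ = 1.667/EI.
Compatibility — zero rotation at each built-in end:
  3.333 M_A + 1.667 M_B = 888.6
  1.667 M_A + 3.333 M_B = 1111
Solving the pair gives M_A = 133.3 kN·m and M_B = 266.6 kN·m (hogging).

M_B = 266.6 kN·m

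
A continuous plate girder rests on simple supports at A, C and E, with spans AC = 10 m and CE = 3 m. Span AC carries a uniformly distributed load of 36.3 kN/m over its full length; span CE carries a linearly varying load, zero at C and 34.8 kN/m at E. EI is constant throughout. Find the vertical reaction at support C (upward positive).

Release continuity at C by inserting a hinge; the redundant is the internal moment M_C. The primary structure is two simply-supported spans AC and CE.
End slopes at the hinge C, treating each span as simply supported:
  span AC: UDL 36.3: wL³/(24EI) = 1512/EI
  span CE: triangular load, peak 34.8: 7w₀L³/(360EI) = 18.27/EI
  relative rotation θ_0 = (1512 + 18.27)/EI = 1531/EI
A unit hogging moment at C produces rotation L₁/(3EI) + L₂/(3EI) = 4.333/EI.
Slope continuity at C: θ_0 = M_C·4.333/EI, so M_C = 1531/4.333 = 353.3 kN·m (hogging).
Span AC, ΣM about A with M_C applied at C: R_C^{AC}·10 = 1815 + 353.3, so R_C^{AC} = 216.8 kN and R_A = 363 − 216.8 = 146.2 kN.
Span CE, ΣM about E: R_C^{CE}·3 = 52.2 + 353.3, so R_C^{CE} = 135.2 kN and R_E = 52.2 − 135.2 = -82.95 kN.
R_C = 216.8 + 135.2 = 352 kN.

R_C = 352 kN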